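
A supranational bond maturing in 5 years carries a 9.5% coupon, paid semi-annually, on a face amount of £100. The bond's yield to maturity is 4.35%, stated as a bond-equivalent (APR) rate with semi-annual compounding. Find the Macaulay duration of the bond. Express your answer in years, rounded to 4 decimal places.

4.1956 years

Periodic yield y = 0.02175. Discount each cash flow and weight by its period:
  t   CF        PV=CF/(1+0.02175)^t    t·PV
  1         4.75         4.6489         4.6489
  2         4.75         4.5499         9.0999
  3         4.75         4.4531        13.3592
  4         4.75         4.3583        17.4331
  5         4.75         4.2655        21.3275
  6         4.75         4.1747        25.0482
  7         4.75         4.0858        28.6009
  8         4.75         3.9989        31.9909
  9         4.75         3.9137        35.2236
  10      104.75        84.4710       844.7099
  Σ                    122.9198     1,031.4421
Price P = Σ PV = 122.9198.
Macaulay duration = Σ(t·PV) / P = 1,031.4421 / 122.9198 = 8.39118 half-year periods.
In years: 8.39118 / 2 = 4.19559 years.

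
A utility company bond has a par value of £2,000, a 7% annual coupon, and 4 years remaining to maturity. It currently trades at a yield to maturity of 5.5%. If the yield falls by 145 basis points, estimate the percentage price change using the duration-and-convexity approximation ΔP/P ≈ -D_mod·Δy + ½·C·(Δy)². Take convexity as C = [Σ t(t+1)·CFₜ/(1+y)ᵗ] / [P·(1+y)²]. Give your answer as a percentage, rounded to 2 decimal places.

With y = 0.055:
  t   CF        PV=CF/(1+0.055)^t    t·PV        t(t+1)·PV
  1       140.00       132.7014       132.7014         265.4028
  2       140.00       125.7833       251.5667         754.7000
  3       140.00       119.2259       357.6777       1,430.7110
  4     2,140.00     1,727.4438     6,909.7753      34,548.8766
  Σ                  2,105.1545     7,651.7212      36,999.6904
P = 2,105.1545; D_Mac = 3.63476 yrs; D_mod = 3.44527 yrs; C = 15.79098.
Duration effect: -3.44527 × (-0.0145) = +0.049956
Convexity effect: 0.5 × 15.79098 × (-0.0145)² = +0.0016600
ΔP/P ≈ +0.049956 + 0.0016600 = +0.051616 = +5.1616%.

+5.16%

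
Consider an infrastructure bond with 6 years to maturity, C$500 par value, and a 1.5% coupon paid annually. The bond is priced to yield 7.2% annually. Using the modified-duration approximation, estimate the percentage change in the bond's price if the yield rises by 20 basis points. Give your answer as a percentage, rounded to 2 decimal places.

-1.07%

Periodic yield y = 0.072. Modified duration first:
  t   CF        PV=CF/(1+0.072)^t    t·PV
  1         7.50         6.9963         6.9963
  2         7.50         6.5264        13.0527
  3         7.50         6.0880        18.2641
  4         7.50         5.6791        22.7165
  5         7.50         5.2977        26.4885
  6       507.50       334.4008     2,006.4049
  Σ                    364.9883     2,093.9231
P = 364.9883; D_Mac = 5.73696 yrs; D_mod = 5.73696/(1+0.072) = 5.35164 yrs.
ΔP/P ≈ -D_mod · Δy = -5.35164 × (+0.002) = -0.010703 = -1.0703%.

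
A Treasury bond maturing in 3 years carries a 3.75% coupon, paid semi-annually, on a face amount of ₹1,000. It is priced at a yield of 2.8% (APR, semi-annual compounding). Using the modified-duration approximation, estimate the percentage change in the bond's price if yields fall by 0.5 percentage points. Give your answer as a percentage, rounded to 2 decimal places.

Periodic yield y = 0.014. Modified duration first:
  t   CF        PV=CF/(1+0.014)^t    t·PV
  1        18.75        18.4911        18.4911
  2        18.75        18.2358        36.4716
  3        18.75        17.9840        53.9521
  4        18.75        17.7357        70.9430
  5        18.75        17.4909        87.4544
  6     1,018.75       937.2164     5,623.2986
  Σ                  1,027.1540     5,890.6108
P = 1,027.1540; D_Mac = 5.73489 half-year periods = 2.86744 yrs; D_mod = 2.86744/(1+0.014) = 2.82785 yrs.
ΔP/P ≈ -D_mod · Δy = -2.82785 × (-0.005) = +0.014139 = +1.4139%.

+1.41%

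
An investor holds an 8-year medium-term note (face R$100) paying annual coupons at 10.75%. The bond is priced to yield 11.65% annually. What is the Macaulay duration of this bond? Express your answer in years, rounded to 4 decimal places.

Periodic yield y = 0.1165. Discount each cash flow and weight by its year:
  t   CF        PV=CF/(1+0.1165)^t    t·PV
  1        10.75         9.6283         9.6283
  2        10.75         8.6236        17.2473
  3        10.75         7.7238        23.1715
  4        10.75         6.9179        27.6716
  5        10.75         6.1960        30.9802
  6        10.75         5.5495        33.2972
  7        10.75         4.9705        34.7933
  8       110.75        45.8642       366.9137
  Σ                     95.4739       543.7030
Price P = Σ PV = 95.4739.
Macaulay duration = Σ(t·PV) / P = 543.7030 / 95.4739 = 5.69478 years.

5.6948 years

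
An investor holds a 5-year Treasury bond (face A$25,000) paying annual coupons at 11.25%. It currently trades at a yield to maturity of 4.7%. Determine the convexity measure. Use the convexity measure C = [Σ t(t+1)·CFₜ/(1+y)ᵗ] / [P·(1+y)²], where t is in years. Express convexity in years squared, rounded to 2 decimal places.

21.57

With y = 0.047:
  t   CF        PV=CF/(1+0.047)^t    t·PV        t(t+1)·PV
  1     2,812.50     2,686.2464     2,686.2464       5,372.4928
  2     2,812.50     2,565.6604     5,131.3208      15,393.9623
  3     2,812.50     2,450.4875     7,351.4624      29,405.8496
  4     2,812.50     2,340.4847     9,361.9388      46,809.6938
  5    27,812.50    22,105.8195   110,529.0976     663,174.5856
  Σ                 32,148.6985   135,060.0659     760,156.5841
P = 32,148.6985.
Convexity = Σ t(t+1)·PV / [P·(1+y)²] = 760,156.5841 / (32,148.6985 × 1.096209) = 21.56981.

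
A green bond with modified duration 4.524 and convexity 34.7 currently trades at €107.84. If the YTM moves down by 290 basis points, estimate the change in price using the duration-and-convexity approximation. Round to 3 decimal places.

Duration effect: -D_mod·Δy = -4.524 × (-0.029) = +0.131196
Convexity effect: ½·C·(Δy)² = 0.5 × 34.7 × (-0.029)² = +0.01459135
ΔP/P ≈ +0.131196 + 0.01459135 = +0.14578735
ΔP ≈ 107.84 × (+0.14578735) = +15.721707824.

+€15.722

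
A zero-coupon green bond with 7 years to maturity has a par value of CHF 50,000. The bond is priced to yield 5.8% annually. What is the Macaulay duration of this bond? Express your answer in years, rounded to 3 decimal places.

7.000 years

A zero-coupon bond has a single cash flow at maturity, so its Macaulay duration equals its maturity: 7 years.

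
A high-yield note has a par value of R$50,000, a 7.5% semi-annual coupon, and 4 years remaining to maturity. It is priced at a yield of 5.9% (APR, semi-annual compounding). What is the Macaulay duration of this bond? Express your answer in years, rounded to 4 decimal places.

3.5439 years

Periodic yield y = 0.0295. Discount each cash flow and weight by its period:
  t   CF        PV=CF/(1+0.0295)^t    t·PV
  1     1,875.00     1,821.2725     1,821.2725
  2     1,875.00     1,769.0845     3,538.1689
  3     1,875.00     1,718.3919     5,155.1757
  4     1,875.00     1,669.1519     6,676.6077
  5     1,875.00     1,621.3229     8,106.6145
  6     1,875.00     1,574.8644     9,449.1864
  7     1,875.00     1,529.7372    10,708.1601
  8    51,875.00    41,109.9835   328,879.8677
  Σ                 52,813.8087   374,335.0536
Price P = Σ PV = 52,813.8087.
Macaulay duration = Σ(t·PV) / P = 374,335.0536 / 52,813.8087 = 7.08783 half-year periods.
In years: 7.08783 / 2 = 3.54391 years.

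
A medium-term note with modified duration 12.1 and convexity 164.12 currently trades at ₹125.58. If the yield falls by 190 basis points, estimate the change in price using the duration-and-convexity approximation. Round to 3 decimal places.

+₹32.591

Duration effect: -D_mod·Δy = -12.1 × (-0.019) = +0.229900
Convexity effect: ½·C·(Δy)² = 0.5 × 164.12 × (-0.019)² = +0.02962366
ΔP/P ≈ +0.229900 + 0.02962366 = +0.25952366
ΔP ≈ 125.58 × (+0.25952366) = +32.5909812228.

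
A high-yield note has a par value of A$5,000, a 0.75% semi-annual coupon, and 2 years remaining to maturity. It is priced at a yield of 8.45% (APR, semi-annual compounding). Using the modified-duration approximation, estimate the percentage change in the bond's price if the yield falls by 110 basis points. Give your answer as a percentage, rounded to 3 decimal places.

Periodic yield y = 0.04225. Modified duration first:
  t   CF        PV=CF/(1+0.04225)^t    t·PV
  1        18.75        17.9899        17.9899
  2        18.75        17.2607        34.5213
  3        18.75        16.5610        49.6829
  4     5,018.75     4,253.1230    17,012.4922
  Σ                  4,304.9346    17,114.6863
P = 4,304.9346; D_Mac = 3.97560 half-year periods = 1.98780 yrs; D_mod = 1.98780/(1+0.04225) = 1.90722 yrs.
ΔP/P ≈ -D_mod · Δy = -1.90722 × (-0.011) = +0.020979 = +2.0979%.

+2.098%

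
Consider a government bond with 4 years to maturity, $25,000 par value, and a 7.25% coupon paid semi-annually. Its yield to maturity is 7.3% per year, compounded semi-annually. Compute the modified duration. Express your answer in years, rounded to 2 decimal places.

3.42 years

Periodic yield y = 0.0365. First find Macaulay duration:
  t   CF        PV=CF/(1+0.0365)^t    t·PV
  1       906.25       874.3367       874.3367
  2       906.25       843.5472     1,687.0945
  3       906.25       813.8420     2,441.5260
  4       906.25       785.1828     3,140.7313
  5       906.25       757.5329     3,787.6644
  6       906.25       730.8566     4,385.1397
  7       906.25       705.1197     4,935.8382
  8    25,906.25    19,446.8875   155,575.0996
  Σ                 24,957.3055   176,827.4304
P = 24,957.3055; Macaulay duration = 176,827.4304 / 24,957.3055 = 7.08520 half-year periods = 3.54260 years.
Modified duration = D_Mac / (1 + y) = 3.54260 / 1.0365 = 3.41785 years.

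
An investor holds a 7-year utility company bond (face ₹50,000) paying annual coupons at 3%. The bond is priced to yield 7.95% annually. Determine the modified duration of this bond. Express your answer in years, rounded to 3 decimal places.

Periodic yield y = 0.0795. First find Macaulay duration:
  t   CF        PV=CF/(1+0.0795)^t    t·PV
  1     1,500.00     1,389.5322     1,389.5322
  2     1,500.00     1,287.1998     2,574.3996
  3     1,500.00     1,192.4037     3,577.2111
  4     1,500.00     1,104.5889     4,418.3556
  5     1,500.00     1,023.2412     5,116.2061
  6     1,500.00       947.8844     5,687.3064
  7    51,500.00    30,147.3194   211,031.2359
  Σ                 37,092.1696   233,794.2469
P = 37,092.1696; Macaulay duration = 233,794.2469 / 37,092.1696 = 6.30306 years.
Modified duration = D_Mac / (1 + y) = 6.30306 / 1.0795 = 5.83887 years.

5.839 years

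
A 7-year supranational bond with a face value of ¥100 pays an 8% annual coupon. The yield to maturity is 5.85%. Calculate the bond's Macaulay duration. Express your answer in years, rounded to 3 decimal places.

Periodic yield y = 0.0585. Discount each cash flow and weight by its year:
  t   CF        PV=CF/(1+0.0585)^t    t·PV
  1         8.00         7.5579         7.5579
  2         8.00         7.1402        14.2803
  3         8.00         6.7456        20.2367
  4         8.00         6.3727        25.4910
  5         8.00         6.0205        30.1027
  6         8.00         5.6878        34.1268
  7       108.00        72.5417       507.7919
  Σ                    112.0664       639.5873
Price P = Σ PV = 112.0664.
Macaulay duration = Σ(t·PV) / P = 639.5873 / 112.0664 = 5.70722 years.

5.707 years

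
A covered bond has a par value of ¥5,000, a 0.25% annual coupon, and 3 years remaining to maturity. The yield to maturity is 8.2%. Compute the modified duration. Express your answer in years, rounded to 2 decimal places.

2.76 years

Periodic yield y = 0.082. First find Macaulay duration:
  t   CF        PV=CF/(1+0.082)^t    t·PV
  1        12.50        11.5527        11.5527
  2        12.50        10.6772        21.3543
  3     5,012.50     3,957.0597    11,871.1791
  Σ                  3,979.2895    11,904.0861
P = 3,979.2895; Macaulay duration = 11,904.0861 / 3,979.2895 = 2.99151 years.
Modified duration = D_Mac / (1 + y) = 2.99151 / 1.082 = 2.76480 years.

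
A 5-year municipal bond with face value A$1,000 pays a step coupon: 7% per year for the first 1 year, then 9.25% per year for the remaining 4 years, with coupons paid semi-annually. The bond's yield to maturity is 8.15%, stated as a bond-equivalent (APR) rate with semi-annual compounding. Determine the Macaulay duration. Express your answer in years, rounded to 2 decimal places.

4.21 years

Periodic yield y = 0.04075. Discount each cash flow and weight by its period:
  t   CF        PV=CF/(1+0.04075)^t    t·PV
  1        35.00        33.6296        33.6296
  2        35.00        32.3128        64.6257
  3        46.25        41.0273       123.0818
  4        46.25        39.4209       157.6834
  5        46.25        37.8774       189.3868
  6        46.25        36.3943       218.3657
  7        46.25        34.9693       244.7850
  8        46.25        33.6001       268.8007
  9        46.25        32.2845       290.5604
  10    1,046.25       701.7320     7,017.3199
  Σ                  1,023.2481     8,608.2390
Price P = Σ PV = 1,023.2481.
Macaulay duration = Σ(t·PV) / P = 8,608.2390 / 1,023.2481 = 8.41266 half-year periods.
In years: 8.41266 / 2 = 4.20633 years.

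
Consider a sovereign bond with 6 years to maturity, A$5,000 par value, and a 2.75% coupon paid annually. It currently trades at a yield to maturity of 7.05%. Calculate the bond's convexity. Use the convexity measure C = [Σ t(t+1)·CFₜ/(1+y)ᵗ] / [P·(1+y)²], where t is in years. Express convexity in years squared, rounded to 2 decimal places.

With y = 0.0705:
  t   CF        PV=CF/(1+0.0705)^t    t·PV        t(t+1)·PV
  1       137.50       128.4447       128.4447         256.8893
  2       137.50       119.9857       239.9713         719.9140
  3       137.50       112.0838       336.2513       1,345.0051
  4       137.50       104.7022       418.8090       2,094.0450
  5       137.50        97.8069       489.0343       2,934.2060
  6     5,137.50     3,413.7507    20,482.5043     143,377.5304
  Σ                  3,976.7739    22,095.0149     150,727.5897
P = 3,976.7739.
Convexity = Σ t(t+1)·PV / [P·(1+y)²] = 150,727.5897 / (3,976.7739 × 1.145970) = 33.07414.

33.07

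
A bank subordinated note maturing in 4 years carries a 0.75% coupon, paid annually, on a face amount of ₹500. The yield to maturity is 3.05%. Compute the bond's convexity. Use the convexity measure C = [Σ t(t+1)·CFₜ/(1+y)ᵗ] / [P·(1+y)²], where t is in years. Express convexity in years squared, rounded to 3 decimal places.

With y = 0.0305:
  t   CF        PV=CF/(1+0.0305)^t    t·PV        t(t+1)·PV
  1         3.75         3.6390         3.6390           7.2780
  2         3.75         3.5313         7.0626          21.1878
  3         3.75         3.4268        10.2804          41.1215
  4       503.75       446.7073     1,786.8293       8,934.1465
  Σ                    457.3044     1,807.8113       9,003.7338
P = 457.3044.
Convexity = Σ t(t+1)·PV / [P·(1+y)²] = 9,003.7338 / (457.3044 × 1.061930) = 18.54049.

18.540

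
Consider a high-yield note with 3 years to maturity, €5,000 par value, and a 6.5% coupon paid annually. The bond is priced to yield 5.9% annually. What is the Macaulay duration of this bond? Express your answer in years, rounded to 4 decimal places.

Periodic yield y = 0.059. Discount each cash flow and weight by its year:
  t   CF        PV=CF/(1+0.059)^t    t·PV
  1       325.00       306.8933       306.8933
  2       325.00       289.7954       579.5907
  3     5,325.00     4,483.6503    13,450.9509
  Σ                  5,080.3390    14,337.4349
Price P = Σ PV = 5,080.3390.
Macaulay duration = Σ(t·PV) / P = 14,337.4349 / 5,080.3390 = 2.82214 years.

2.8221 years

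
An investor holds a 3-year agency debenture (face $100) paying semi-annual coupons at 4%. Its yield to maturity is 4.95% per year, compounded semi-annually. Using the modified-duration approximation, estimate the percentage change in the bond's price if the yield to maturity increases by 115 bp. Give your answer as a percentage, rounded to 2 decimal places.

Periodic yield y = 0.02475. Modified duration first:
  t   CF        PV=CF/(1+0.02475)^t    t·PV
  1         2.00         1.9517         1.9517
  2         2.00         1.9046         3.8091
  3         2.00         1.8586         5.5757
  4         2.00         1.8137         7.2547
  5         2.00         1.7699         8.8493
  6       102.00        88.0831       528.4986
  Σ                     97.3815       555.9391
P = 97.3815; D_Mac = 5.70888 half-year periods = 2.85444 yrs; D_mod = 2.85444/(1+0.02475) = 2.78550 yrs.
ΔP/P ≈ -D_mod · Δy = -2.78550 × (+0.0115) = -0.032033 = -3.2033%.

-3.20%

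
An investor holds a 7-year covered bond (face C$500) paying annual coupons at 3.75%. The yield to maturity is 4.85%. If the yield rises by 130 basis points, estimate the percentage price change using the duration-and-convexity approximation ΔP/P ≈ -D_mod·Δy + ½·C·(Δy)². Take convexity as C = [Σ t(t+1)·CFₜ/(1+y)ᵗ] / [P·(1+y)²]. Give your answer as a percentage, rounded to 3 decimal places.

With y = 0.0485:
  t   CF        PV=CF/(1+0.0485)^t    t·PV        t(t+1)·PV
  1        18.75        17.8827        17.8827          35.7654
  2        18.75        17.0555        34.1110         102.3330
  3        18.75        16.2666        48.7997         195.1988
  4        18.75        15.5141        62.0565         310.2827
  5        18.75        14.7965        73.9825         443.8951
  6        18.75        14.1121        84.6724         592.7069
  7       518.75       372.3738     2,606.6163      20,852.9304
  Σ                    468.0012     2,928.1212      22,533.1122
P = 468.0012; D_Mac = 6.25665 yrs; D_mod = 5.96724 yrs; C = 43.79629.
Duration effect: -5.96724 × (+0.013) = -0.077574
Convexity effect: 0.5 × 43.79629 × (0.013)² = +0.0037008
ΔP/P ≈ -0.077574 + 0.0037008 = -0.073873 = -7.3873%.

-7.387%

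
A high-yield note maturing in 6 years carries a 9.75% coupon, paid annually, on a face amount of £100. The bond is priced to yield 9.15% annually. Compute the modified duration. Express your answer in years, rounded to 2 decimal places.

Periodic yield y = 0.0915. First find Macaulay duration:
  t   CF        PV=CF/(1+0.0915)^t    t·PV
  1         9.75         8.9327         8.9327
  2         9.75         8.1838        16.3677
  3         9.75         7.4978        22.4934
  4         9.75         6.8693        27.4770
  5         9.75         6.2934        31.4670
  6       109.75        64.9026       389.4156
  Σ                    102.6796       496.1534
P = 102.6796; Macaulay duration = 496.1534 / 102.6796 = 4.83206 years.
Modified duration = D_Mac / (1 + y) = 4.83206 / 1.0915 = 4.42699 years.

4.43 years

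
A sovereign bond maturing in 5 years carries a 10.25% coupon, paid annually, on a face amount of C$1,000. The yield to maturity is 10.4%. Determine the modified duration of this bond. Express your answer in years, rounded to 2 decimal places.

Periodic yield y = 0.104. First find Macaulay duration:
  t   CF        PV=CF/(1+0.104)^t    t·PV
  1       102.50        92.8442        92.8442
  2       102.50        84.0980       168.1960
  3       102.50        76.1757       228.5272
  4       102.50        68.9998       275.9990
  5     1,102.50       672.2537     3,361.2687
  Σ                    994.3715     4,126.8352
P = 994.3715; Macaulay duration = 4,126.8352 / 994.3715 = 4.15019 years.
Modified duration = D_Mac / (1 + y) = 4.15019 / 1.104 = 3.75923 years.

3.76 years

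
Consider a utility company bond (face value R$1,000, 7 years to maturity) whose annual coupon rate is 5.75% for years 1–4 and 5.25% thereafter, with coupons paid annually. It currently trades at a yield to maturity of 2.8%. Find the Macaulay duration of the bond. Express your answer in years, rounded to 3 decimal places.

6.053 years

Periodic yield y = 0.028. Discount each cash flow and weight by its year:
  t   CF        PV=CF/(1+0.028)^t    t·PV
  1        57.50        55.9339        55.9339
  2        57.50        54.4104       108.8207
  3        57.50        52.9284       158.7851
  4        57.50        51.4867       205.9470
  5        52.50        45.7292       228.6461
  6        52.50        44.4837       266.9020
  7     1,052.50       867.5016     6,072.5114
  Σ                  1,172.4738     7,097.5462
Price P = Σ PV = 1,172.4738.
Macaulay duration = Σ(t·PV) / P = 7,097.5462 / 1,172.4738 = 6.05348 years.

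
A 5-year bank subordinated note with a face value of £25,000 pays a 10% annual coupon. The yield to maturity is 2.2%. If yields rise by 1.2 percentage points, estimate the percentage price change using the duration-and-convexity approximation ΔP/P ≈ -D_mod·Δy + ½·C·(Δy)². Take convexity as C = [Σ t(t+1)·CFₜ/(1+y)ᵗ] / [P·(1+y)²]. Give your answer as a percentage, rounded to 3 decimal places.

-4.879%

With y = 0.022:
  t   CF        PV=CF/(1+0.022)^t    t·PV        t(t+1)·PV
  1     2,500.00     2,446.1840     2,446.1840       4,892.3679
  2     2,500.00     2,393.5264     4,787.0527      14,361.1582
  3     2,500.00     2,342.0023     7,026.0070      28,104.0279
  4     2,500.00     2,291.5874     9,166.3496      45,831.7480
  5    27,500.00    24,664.8350   123,324.1751     739,945.0505
  Σ                 34,138.1351   146,749.7684     833,134.3525
P = 34,138.1351; D_Mac = 4.29870 yrs; D_mod = 4.20617 yrs; C = 23.36541.
Duration effect: -4.20617 × (+0.012) = -0.050474
Convexity effect: 0.5 × 23.36541 × (0.012)² = +0.0016823
ΔP/P ≈ -0.050474 + 0.0016823 = -0.048792 = -4.8792%.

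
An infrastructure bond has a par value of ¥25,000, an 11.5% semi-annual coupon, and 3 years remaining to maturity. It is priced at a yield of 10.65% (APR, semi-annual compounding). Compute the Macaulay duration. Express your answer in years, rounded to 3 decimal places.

Periodic yield y = 0.05325. Discount each cash flow and weight by its period:
  t   CF        PV=CF/(1+0.05325)^t    t·PV
  1     1,437.50     1,364.8232     1,364.8232
  2     1,437.50     1,295.8207     2,591.6414
  3     1,437.50     1,230.3069     3,690.9206
  4     1,437.50     1,168.1053     4,672.4211
  5     1,437.50     1,109.0484     5,545.2422
  6    26,437.50    19,365.6277   116,193.7661
  Σ                 25,533.7321   134,058.8145
Price P = Σ PV = 25,533.7321.
Macaulay duration = Σ(t·PV) / P = 134,058.8145 / 25,533.7321 = 5.25026 half-year periods.
In years: 5.25026 / 2 = 2.62513 years.

2.625 years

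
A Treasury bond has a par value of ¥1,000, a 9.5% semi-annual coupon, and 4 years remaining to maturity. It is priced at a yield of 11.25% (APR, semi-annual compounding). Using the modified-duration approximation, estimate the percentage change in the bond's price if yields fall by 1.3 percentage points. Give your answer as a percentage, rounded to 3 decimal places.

+4.185%

Periodic yield y = 0.05625. Modified duration first:
  t   CF        PV=CF/(1+0.05625)^t    t·PV
  1        47.50        44.9704        44.9704
  2        47.50        42.5755        85.1511
  3        47.50        40.3082       120.9246
  4        47.50        38.1616       152.6465
  5        47.50        36.1293       180.6467
  6        47.50        34.2053       205.2317
  7        47.50        32.3837       226.6859
  8     1,047.50       676.1145     5,408.9161
  Σ                    944.8486     6,425.1730
P = 944.8486; D_Mac = 6.80021 half-year periods = 3.40011 yrs; D_mod = 3.40011/(1+0.05625) = 3.21904 yrs.
ΔP/P ≈ -D_mod · Δy = -3.21904 × (-0.013) = +0.041847 = +4.1847%.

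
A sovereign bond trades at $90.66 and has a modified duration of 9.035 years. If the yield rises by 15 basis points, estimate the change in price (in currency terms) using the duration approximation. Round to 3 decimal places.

-$1.229

Duration approximation: ΔP/P ≈ -D_mod · Δy = -9.035 × (+0.0015) = -0.0135525.
ΔP ≈ 90.66 × (-0.0135525) = -1.22866965.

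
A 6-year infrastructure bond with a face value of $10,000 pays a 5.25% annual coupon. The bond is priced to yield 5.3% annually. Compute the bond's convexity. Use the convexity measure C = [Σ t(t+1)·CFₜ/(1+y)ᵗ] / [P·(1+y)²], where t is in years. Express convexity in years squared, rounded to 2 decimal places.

With y = 0.053:
  t   CF        PV=CF/(1+0.053)^t    t·PV        t(t+1)·PV
  1       525.00       498.5755       498.5755         997.1510
  2       525.00       473.4810       946.9620       2,840.8860
  3       525.00       449.6496     1,348.9487       5,395.7949
  4       525.00       427.0176     1,708.0706       8,540.3529
  5       525.00       405.5248     2,027.6241      12,165.7448
  6    10,525.00     7,720.6147    46,323.6880     324,265.8159
  Σ                  9,974.8632    52,853.8689     354,205.7455
P = 9,974.8632.
Convexity = Σ t(t+1)·PV / [P·(1+y)²] = 354,205.7455 / (9,974.8632 × 1.108809) = 32.02520.

32.03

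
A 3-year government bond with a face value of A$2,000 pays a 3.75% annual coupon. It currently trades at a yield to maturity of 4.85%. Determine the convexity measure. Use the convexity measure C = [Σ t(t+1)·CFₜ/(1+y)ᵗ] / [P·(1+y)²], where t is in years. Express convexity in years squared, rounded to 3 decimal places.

With y = 0.0485:
  t   CF        PV=CF/(1+0.0485)^t    t·PV        t(t+1)·PV
  1        75.00        71.5308        71.5308         143.0615
  2        75.00        68.2220       136.4440         409.3319
  3     2,075.00     1,800.1670     5,400.5010      21,602.0040
  Σ                  1,939.9198     5,608.4757      22,154.3975
P = 1,939.9198.
Convexity = Σ t(t+1)·PV / [P·(1+y)²] = 22,154.3975 / (1,939.9198 × 1.099352) = 10.38818.

10.388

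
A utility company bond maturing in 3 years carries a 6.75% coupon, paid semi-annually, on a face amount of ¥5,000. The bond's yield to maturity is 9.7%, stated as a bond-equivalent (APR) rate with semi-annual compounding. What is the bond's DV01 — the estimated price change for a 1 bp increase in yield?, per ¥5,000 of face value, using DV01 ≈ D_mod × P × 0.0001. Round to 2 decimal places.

¥1.21

Periodic yield y = 0.0485.
  t   CF        PV=CF/(1+0.0485)^t    t·PV
  1       168.75       160.9442       160.9442
  2       168.75       153.4995       306.9990
  3       168.75       146.3991       439.1974
  4       168.75       139.6272       558.5088
  5       168.75       133.1685       665.8427
  6     5,168.75     3,890.2268    23,341.3606
  Σ                  4,623.8653    25,472.8526
P = 4,623.8653; D_Mac = 5.50900 half-year periods = 2.75450 yrs; D_mod = 2.62708 yrs.
DV01 ≈ 2.62708 × 4,623.8653 × 0.0001 = 1.214728.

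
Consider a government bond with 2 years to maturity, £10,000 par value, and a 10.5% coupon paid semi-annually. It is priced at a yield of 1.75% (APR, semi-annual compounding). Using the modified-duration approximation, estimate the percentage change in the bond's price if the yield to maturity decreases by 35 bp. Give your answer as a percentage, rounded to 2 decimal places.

+0.65%

Periodic yield y = 0.00875. Modified duration first:
  t   CF        PV=CF/(1+0.00875)^t    t·PV
  1       525.00       520.4461       520.4461
  2       525.00       515.9317     1,031.8634
  3       525.00       511.4565     1,534.3694
  4    10,525.00    10,164.5443    40,658.1773
  Σ                 11,712.3786    43,744.8561
P = 11,712.3786; D_Mac = 3.73493 half-year periods = 1.86746 yrs; D_mod = 1.86746/(1+0.00875) = 1.85126 yrs.
ΔP/P ≈ -D_mod · Δy = -1.85126 × (-0.0035) = +0.006479 = +0.6479%.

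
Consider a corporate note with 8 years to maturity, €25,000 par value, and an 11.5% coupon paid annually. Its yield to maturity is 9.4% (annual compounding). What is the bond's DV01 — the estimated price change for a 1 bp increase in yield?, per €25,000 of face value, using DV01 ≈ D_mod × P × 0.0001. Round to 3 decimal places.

€14.689

Periodic yield y = 0.094.
  t   CF        PV=CF/(1+0.094)^t    t·PV
  1     2,875.00     2,627.9707     2,627.9707
  2     2,875.00     2,402.1670     4,804.3341
  3     2,875.00     2,195.7651     6,587.2954
  4     2,875.00     2,007.0979     8,028.3917
  5     2,875.00     1,834.6416     9,173.2080
  6     2,875.00     1,677.0033    10,062.0198
  7     2,875.00     1,532.9098    10,730.3685
  8    27,875.00    13,585.5211   108,684.1685
  Σ                 27,863.0766   160,697.7567
P = 27,863.0766; D_Mac = 5.76741 yrs; D_mod = 5.27185 yrs.
DV01 ≈ 5.27185 × 27,863.0766 × 0.0001 = 14.689009.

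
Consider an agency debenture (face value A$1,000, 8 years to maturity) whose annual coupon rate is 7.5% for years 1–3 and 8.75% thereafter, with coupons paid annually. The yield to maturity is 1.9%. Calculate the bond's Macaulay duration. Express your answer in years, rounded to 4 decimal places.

Periodic yield y = 0.019. Discount each cash flow and weight by its year:
  t   CF        PV=CF/(1+0.019)^t    t·PV
  1        75.00        73.6016        73.6016
  2        75.00        72.2292       144.4584
  3        75.00        70.8824       212.6473
  4        87.50        81.1543       324.6170
  5        87.50        79.6411       398.2054
  6        87.50        78.1561       468.9367
  7        87.50        76.6988       536.8918
  8     1,087.50       935.4828     7,483.8622
  Σ                  1,467.8463     9,643.2205
Price P = Σ PV = 1,467.8463.
Macaulay duration = Σ(t·PV) / P = 9,643.2205 / 1,467.8463 = 6.56964 years.

6.5696 years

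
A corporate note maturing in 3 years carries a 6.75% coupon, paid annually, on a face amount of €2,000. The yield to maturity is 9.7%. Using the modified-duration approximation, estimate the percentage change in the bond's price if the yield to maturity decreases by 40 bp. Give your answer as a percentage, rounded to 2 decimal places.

+1.02%

Periodic yield y = 0.097. Modified duration first:
  t   CF        PV=CF/(1+0.097)^t    t·PV
  1       135.00       123.0629       123.0629
  2       135.00       112.1813       224.3626
  3     2,135.00     1,617.2531     4,851.7593
  Σ                  1,852.4973     5,199.1849
P = 1,852.4973; D_Mac = 2.80658 yrs; D_mod = 2.80658/(1+0.097) = 2.55842 yrs.
ΔP/P ≈ -D_mod · Δy = -2.55842 × (-0.004) = +0.010234 = +1.0234%.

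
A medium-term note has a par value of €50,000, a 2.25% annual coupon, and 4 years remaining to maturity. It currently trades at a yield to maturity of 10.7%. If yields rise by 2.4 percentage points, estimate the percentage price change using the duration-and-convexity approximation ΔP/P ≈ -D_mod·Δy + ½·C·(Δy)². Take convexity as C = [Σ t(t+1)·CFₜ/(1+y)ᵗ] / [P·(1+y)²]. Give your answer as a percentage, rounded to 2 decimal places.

-7.89%

With y = 0.107:
  t   CF        PV=CF/(1+0.107)^t    t·PV        t(t+1)·PV
  1     1,125.00     1,016.2602     1,016.2602       2,032.5203
  2     1,125.00       918.0309     1,836.0617       5,508.1852
  3     1,125.00       829.2962     2,487.8885       9,951.5540
  4    51,125.00    34,044.1768   136,176.7073     680,883.5364
  Σ                 36,807.7640   141,516.9177     698,375.7959
P = 36,807.7640; D_Mac = 3.84476 yrs; D_mod = 3.47313 yrs; C = 15.48298.
Duration effect: -3.47313 × (+0.024) = -0.083355
Convexity effect: 0.5 × 15.48298 × (0.024)² = +0.0044591
ΔP/P ≈ -0.083355 + 0.0044591 = -0.078896 = -7.8896%.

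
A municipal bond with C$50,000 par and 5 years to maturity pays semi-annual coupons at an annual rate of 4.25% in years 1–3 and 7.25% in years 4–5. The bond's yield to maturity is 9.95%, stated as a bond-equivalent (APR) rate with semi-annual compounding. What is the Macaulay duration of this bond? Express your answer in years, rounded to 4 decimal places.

Periodic yield y = 0.04975. Discount each cash flow and weight by its period:
  t   CF        PV=CF/(1+0.04975)^t    t·PV
  1     1,062.50     1,012.1457     1,012.1457
  2     1,062.50       964.1779     1,928.3558
  3     1,062.50       918.4834     2,755.4501
  4     1,062.50       874.9544     3,499.8175
  5     1,062.50       833.4883     4,167.4416
  6     1,062.50       793.9875     4,763.9247
  7     1,812.50     1,290.2588     9,031.8116
  8     1,812.50     1,229.1106     9,832.8845
  9     1,812.50     1,170.8603    10,537.7423
  10   51,812.50    31,884.2140   318,842.1396
  Σ                 40,971.6807   366,371.7135
Price P = Σ PV = 40,971.6807.
Macaulay duration = Σ(t·PV) / P = 366,371.7135 / 40,971.6807 = 8.94207 half-year periods.
In years: 8.94207 / 2 = 4.47104 years.

4.4710 years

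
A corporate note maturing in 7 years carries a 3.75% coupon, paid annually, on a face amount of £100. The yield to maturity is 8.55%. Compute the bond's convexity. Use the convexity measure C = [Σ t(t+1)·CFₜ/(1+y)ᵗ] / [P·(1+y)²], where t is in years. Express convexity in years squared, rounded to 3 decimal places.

With y = 0.0855:
  t   CF        PV=CF/(1+0.0855)^t    t·PV        t(t+1)·PV
  1         3.75         3.4546         3.4546           6.9093
  2         3.75         3.1825         6.3650          19.0951
  3         3.75         2.9319         8.7956          35.1822
  4         3.75         2.7009        10.8037          54.0184
  5         3.75         2.4882        12.4409          74.6455
  6         3.75         2.2922        13.7532          96.2724
  7       103.75        58.4224       408.9567       3,271.6538
  Σ                     75.4727       464.5697       3,557.7766
P = 75.4727.
Convexity = Σ t(t+1)·PV / [P·(1+y)²] = 3,557.7766 / (75.4727 × 1.178310) = 40.00637.

40.006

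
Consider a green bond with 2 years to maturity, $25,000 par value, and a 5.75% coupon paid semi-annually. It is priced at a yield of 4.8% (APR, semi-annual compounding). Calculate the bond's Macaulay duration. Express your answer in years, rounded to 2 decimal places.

Periodic yield y = 0.024. Discount each cash flow and weight by its period:
  t   CF        PV=CF/(1+0.024)^t    t·PV
  1       718.75       701.9043       701.9043
  2       718.75       685.4534     1,370.9068
  3       718.75       669.3881     2,008.1643
  4    25,718.75    23,391.0669    93,564.2674
  Σ                 25,447.8127    97,645.2429
Price P = Σ PV = 25,447.8127.
Macaulay duration = Σ(t·PV) / P = 97,645.2429 / 25,447.8127 = 3.83708 half-year periods.
In years: 3.83708 / 2 = 1.91854 years.

1.92 years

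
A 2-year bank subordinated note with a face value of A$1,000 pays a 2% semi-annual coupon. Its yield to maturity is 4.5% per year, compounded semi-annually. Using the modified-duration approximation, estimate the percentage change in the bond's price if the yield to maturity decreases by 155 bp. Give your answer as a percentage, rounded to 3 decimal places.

Periodic yield y = 0.0225. Modified duration first:
  t   CF        PV=CF/(1+0.0225)^t    t·PV
  1        10.00         9.7800         9.7800
  2        10.00         9.5647        19.1295
  3        10.00         9.3543        28.0628
  4     1,010.00       923.9918     3,695.9671
  Σ                    952.6907     3,752.9394
P = 952.6907; D_Mac = 3.93930 half-year periods = 1.96965 yrs; D_mod = 1.96965/(1+0.0225) = 1.92631 yrs.
ΔP/P ≈ -D_mod · Δy = -1.92631 × (-0.0155) = +0.029858 = +2.9858%.

+2.986%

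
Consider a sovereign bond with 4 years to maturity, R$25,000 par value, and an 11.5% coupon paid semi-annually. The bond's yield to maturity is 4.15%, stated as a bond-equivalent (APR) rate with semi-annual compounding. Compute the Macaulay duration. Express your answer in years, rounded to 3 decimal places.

Periodic yield y = 0.02075. Discount each cash flow and weight by its period:
  t   CF        PV=CF/(1+0.02075)^t    t·PV
  1     1,437.50     1,408.2782     1,408.2782
  2     1,437.50     1,379.6505     2,759.3010
  3     1,437.50     1,351.6047     4,054.8140
  4     1,437.50     1,324.1290     5,296.5160
  5     1,437.50     1,297.2119     6,486.0593
  6     1,437.50     1,270.8419     7,625.0513
  7     1,437.50     1,245.0080     8,715.0558
  8    26,437.50    22,431.8595   179,454.8759
  Σ                 31,708.5836   215,799.9516
Price P = Σ PV = 31,708.5836.
Macaulay duration = Σ(t·PV) / P = 215,799.9516 / 31,708.5836 = 6.80573 half-year periods.
In years: 6.80573 / 2 = 3.40286 years.

3.403 years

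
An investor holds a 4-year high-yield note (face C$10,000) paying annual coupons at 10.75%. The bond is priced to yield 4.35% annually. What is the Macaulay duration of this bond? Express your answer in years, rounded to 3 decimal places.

Periodic yield y = 0.0435. Discount each cash flow and weight by its year:
  t   CF        PV=CF/(1+0.0435)^t    t·PV
  1     1,075.00     1,030.1869     1,030.1869
  2     1,075.00       987.2419     1,974.4837
  3     1,075.00       946.0871     2,838.2612
  4    11,075.00     9,340.5817    37,362.3266
  Σ                 12,304.0974    43,205.2584
Price P = Σ PV = 12,304.0974.
Macaulay duration = Σ(t·PV) / P = 43,205.2584 / 12,304.0974 = 3.51145 years.

3.511 years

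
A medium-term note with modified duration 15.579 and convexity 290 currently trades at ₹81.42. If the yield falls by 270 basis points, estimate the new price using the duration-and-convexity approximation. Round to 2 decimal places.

₹124.27

Duration effect: -D_mod·Δy = -15.579 × (-0.027) = +0.420633
Convexity effect: ½·C·(Δy)² = 0.5 × 290 × (-0.027)² = +0.1057050
ΔP/P ≈ +0.420633 + 0.1057050 = +0.526338
New price ≈ 81.42 × (1 + 0.526338) = 124.27443996.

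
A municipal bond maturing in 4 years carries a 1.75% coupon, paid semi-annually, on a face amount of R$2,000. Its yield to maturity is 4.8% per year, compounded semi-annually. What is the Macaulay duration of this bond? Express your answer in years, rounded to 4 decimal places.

3.8717 years

Periodic yield y = 0.024. Discount each cash flow and weight by its period:
  t   CF        PV=CF/(1+0.024)^t    t·PV
  1        17.50        17.0898        17.0898
  2        17.50        16.6893        33.3786
  3        17.50        16.2981        48.8944
  4        17.50        15.9162        63.6646
  5        17.50        15.5431        77.7156
  6        17.50        15.1788        91.0730
  7        17.50        14.8231       103.7615
  8     2,017.50     1,668.8369    13,350.6951
  Σ                  1,780.3754    13,786.2727
Price P = Σ PV = 1,780.3754.
Macaulay duration = Σ(t·PV) / P = 13,786.2727 / 1,780.3754 = 7.74346 half-year periods.
In years: 7.74346 / 2 = 3.87173 years.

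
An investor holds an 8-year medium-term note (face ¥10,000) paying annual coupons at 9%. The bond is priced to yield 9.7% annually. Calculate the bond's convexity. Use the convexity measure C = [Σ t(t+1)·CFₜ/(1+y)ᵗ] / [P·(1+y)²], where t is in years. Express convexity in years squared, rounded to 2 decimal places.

40.24

With y = 0.097:
  t   CF        PV=CF/(1+0.097)^t    t·PV        t(t+1)·PV
  1       900.00       820.4193       820.4193       1,640.8387
  2       900.00       747.8754     1,495.7508       4,487.2525
  3       900.00       681.7460     2,045.2381       8,180.9525
  4       900.00       621.4640     2,485.8561      12,429.2807
  5       900.00       566.5123     2,832.5617      16,995.3701
  6       900.00       516.4196     3,098.5178      21,689.6245
  7       900.00       470.7563     3,295.2939      26,362.3513
  8    10,900.00     5,197.2484    41,577.9875     374,201.8875
  Σ                  9,622.4415    57,651.6253     465,987.5578
P = 9,622.4415.
Convexity = Σ t(t+1)·PV / [P·(1+y)²] = 465,987.5578 / (9,622.4415 × 1.203409) = 40.24165.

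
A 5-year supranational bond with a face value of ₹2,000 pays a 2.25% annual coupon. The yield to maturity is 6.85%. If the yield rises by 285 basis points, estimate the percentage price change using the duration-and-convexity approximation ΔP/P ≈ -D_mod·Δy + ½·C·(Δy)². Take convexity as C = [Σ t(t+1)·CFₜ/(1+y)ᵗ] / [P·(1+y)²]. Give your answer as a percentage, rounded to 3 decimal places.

With y = 0.0685:
  t   CF        PV=CF/(1+0.0685)^t    t·PV        t(t+1)·PV
  1        45.00        42.1151        42.1151          84.2302
  2        45.00        39.4152        78.8304         236.4911
  3        45.00        36.8883       110.6650         442.6599
  4        45.00        34.5235       138.0939         690.4693
  5     2,045.00     1,468.3199     7,341.5994      44,049.5965
  Σ                  1,621.2620     7,711.3037      45,503.4470
P = 1,621.2620; D_Mac = 4.75636 yrs; D_mod = 4.45144 yrs; C = 24.58341.
Duration effect: -4.45144 × (+0.0285) = -0.126866
Convexity effect: 0.5 × 24.58341 × (0.0285)² = +0.0099839
ΔP/P ≈ -0.126866 + 0.0099839 = -0.116882 = -11.6882%.

-11.688%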